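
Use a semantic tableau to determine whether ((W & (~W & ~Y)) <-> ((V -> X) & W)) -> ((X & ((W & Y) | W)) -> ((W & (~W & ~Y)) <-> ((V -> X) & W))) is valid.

Assume the negation and expand:
Initial set: {~(((W & (~W & ~Y)) <-> ((V -> X) & W)) -> ((X & ((W & Y) | W)) -> ((W & (~W & ~Y)) <-> ((V -> X) & W))))}.
~(((W & (~W & ~Y)) <-> ((V -> X) & W)) -> ((X & ((W & Y) | W)) -> ((W & (~W & ~Y)) <-> ((V -> X) & W)))): α-rule — add ((W & (~W & ~Y)) <-> ((V -> X) & W)), ~((X & ((W & Y) | W)) -> ((W & (~W & ~Y)) <-> ((V -> X) & W))).
~((X & ((W & Y) | W)) -> ((W & (~W & ~Y)) <-> ((V -> X) & W))): α-rule — add (X & ((W & Y) | W)), ~((W & (~W & ~Y)) <-> ((V -> X) & W)).
(X & ((W & Y) | W)): α-rule — add X, ((W & Y) | W).
((W & (~W & ~Y)) <-> ((V -> X) & W)): β-rule — branch into (W & (~W & ~Y)), ((V -> X) & W)  //  ~(W & (~W & ~Y)), ~((V -> X) & W).
  branch 1 (add (W & (~W & ~Y)), ((V -> X) & W)):
    (W & (~W & ~Y)): α-rule — add W, (~W & ~Y).
    ((V -> X) & W): α-rule — add (V -> X), W.
    (~W & ~Y): α-rule — add ~W, ~Y.
    × closes — contains both W and ~W.
  branch 2 (add ~(W & (~W & ~Y)), ~((V -> X) & W)):
    ~((W & (~W & ~Y)) <-> ((V -> X) & W)): β-rule — branch into (W & (~W & ~Y)), ~((V -> X) & W)  //  ~(W & (~W & ~Y)), ((V -> X) & W).
      branch 2.1 (add (W & (~W & ~Y)), ~((V -> X) & W)):
        (W & (~W & ~Y)): α-rule — add W, (~W & ~Y).
        (~W & ~Y): α-rule — add ~W, ~Y.
        × closes — contains both W and ~W.
      branch 2.2 (add ~(W & (~W & ~Y)), ((V -> X) & W)):
        ((V -> X) & W): α-rule — add (V -> X), W.
        ((W & Y) | W): β-rule — branch into (W & Y)  //  W.
          branch 2.2.1 (add (W & Y)):
            (W & Y): α-rule — add W, Y.
            ~(W & (~W & ~Y)): β-rule — branch into ~W  //  ~(~W & ~Y).
              branch 2.2.1.1 (add ~W):
                × closes — contains both W and ~W.
              branch 2.2.1.2 (add ~(~W & ~Y)):
                ~((V -> X) & W): β-rule — branch into ~(V -> X)  //  ~W.
                  branch 2.2.1.2.1 (add ~(V -> X)):
                    ~(V -> X): α-rule — add V, ~X.
                    × closes — contains both X and ~X.
                  branch 2.2.1.2.2 (add ~W):
                    × closes — contains both W and ~W.
          branch 2.2.2 (add W):
            ~(W & (~W & ~Y)): β-rule — branch into ~W  //  ~(~W & ~Y).
              branch 2.2.2.1 (add ~W):
                × closes — contains both W and ~W.
              branch 2.2.2.2 (add ~(~W & ~Y)):
                ~((V -> X) & W): β-rule — branch into ~(V -> X)  //  ~W.
                  branch 2.2.2.2.1 (add ~(V -> X)):
                    ~(V -> X): α-rule — add V, ~X.
                    × closes — contains both X and ~X.
                  branch 2.2.2.2.2 (add ~W):
                    × closes — contains both W and ~W.
All 8 branches close.
Every branch closed, so the negation is unsatisfiable and the formula is valid.

Valid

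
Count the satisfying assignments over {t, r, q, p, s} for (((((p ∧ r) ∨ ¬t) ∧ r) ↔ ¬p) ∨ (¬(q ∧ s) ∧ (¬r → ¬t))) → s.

18

Initial set: {((((((p ∧ r) ∨ ¬t) ∧ r) ↔ ¬p) ∨ (¬(q ∧ s) ∧ (¬r → ¬t))) → s)}.
((((((p ∧ r) ∨ ¬t) ∧ r) ↔ ¬p) ∨ (¬(q ∧ s) ∧ (¬r → ¬t))) → s): β-rule — branch into ¬(((((p ∧ r) ∨ ¬t) ∧ r) ↔ ¬p) ∨ (¬(q ∧ s) ∧ (¬r → ¬t)))  //  s.
  branch 1 (add ¬(((((p ∧ r) ∨ ¬t) ∧ r) ↔ ¬p) ∨ (¬(q ∧ s) ∧ (¬r → ¬t)))):
    ¬(((((p ∧ r) ∨ ¬t) ∧ r) ↔ ¬p) ∨ (¬(q ∧ s) ∧ (¬r → ¬t))): α-rule — add ¬((((p ∧ r) ∨ ¬t) ∧ r) ↔ ¬p), ¬(¬(q ∧ s) ∧ (¬r → ¬t)).
    ¬((((p ∧ r) ∨ ¬t) ∧ r) ↔ ¬p): β-rule — branch into (((p ∧ r) ∨ ¬t) ∧ r), ¬¬p  //  ¬(((p ∧ r) ∨ ¬t) ∧ r), ¬p.
      branch 1.1 (add (((p ∧ r) ∨ ¬t) ∧ r), ¬¬p):
        (((p ∧ r) ∨ ¬t) ∧ r): α-rule — add ((p ∧ r) ∨ ¬t), r.
        ¬(¬(q ∧ s) ∧ (¬r → ¬t)): β-rule — branch into ¬¬(q ∧ s)  //  ¬(¬r → ¬t).
          branch 1.1.1 (add ¬¬(q ∧ s)):
            ¬¬(q ∧ s): α-rule — add q, s.
            ((p ∧ r) ∨ ¬t): β-rule — branch into (p ∧ r)  //  ¬t.
              branch 1.1.1.1 (add (p ∧ r)):
                (p ∧ r): α-rule — add p, r.
                ○ open, literals {p=1, q=1, r=1, s=1}.
              branch 1.1.1.2 (add ¬t):
                ○ open, literals {p=1, q=1, r=1, s=1, t=0}.
          branch 1.1.2 (add ¬(¬r → ¬t)):
            ¬(¬r → ¬t): α-rule — add ¬r, ¬¬t.
            × closes — contains both r and ¬r.
      branch 1.2 (add ¬(((p ∧ r) ∨ ¬t) ∧ r), ¬p):
        ¬(¬(q ∧ s) ∧ (¬r → ¬t)): β-rule — branch into ¬¬(q ∧ s)  //  ¬(¬r → ¬t).
          branch 1.2.1 (add ¬¬(q ∧ s)):
            ¬¬(q ∧ s): α-rule — add q, s.
            ¬(((p ∧ r) ∨ ¬t) ∧ r): β-rule — branch into ¬((p ∧ r) ∨ ¬t)  //  ¬r.
              branch 1.2.1.1 (add ¬((p ∧ r) ∨ ¬t)):
                ¬((p ∧ r) ∨ ¬t): α-rule — add ¬(p ∧ r), ¬¬t.
                ¬(p ∧ r): β-rule — branch into ¬p  //  ¬r.
                  branch 1.2.1.1.1 (add ¬p):
                    ○ open, literals {p=0, q=1, s=1, t=1}.
                  branch 1.2.1.1.2 (add ¬r):
                    ○ open, literals {p=0, q=1, r=0, s=1, t=1}.
              branch 1.2.1.2 (add ¬r):
                ○ open, literals {p=0, q=1, r=0, s=1}.
          branch 1.2.2 (add ¬(¬r → ¬t)):
            ¬(¬r → ¬t): α-rule — add ¬r, ¬¬t.
            ¬(((p ∧ r) ∨ ¬t) ∧ r): β-rule — branch into ¬((p ∧ r) ∨ ¬t)  //  ¬r.
              branch 1.2.2.1 (add ¬((p ∧ r) ∨ ¬t)):
                ¬((p ∧ r) ∨ ¬t): α-rule — add ¬(p ∧ r), ¬¬t.
                ¬(p ∧ r): β-rule — branch into ¬p  //  ¬r.
                  branch 1.2.2.1.1 (add ¬p):
                    ○ open, literals {p=0, r=0, t=1}.
                  branch 1.2.2.1.2 (add ¬r):
                    ○ open, literals {p=0, r=0, t=1}.
              branch 1.2.2.2 (add ¬r):
                ○ open, literals {p=0, r=0, t=1}.
  branch 2 (add s):
    ○ open, literals {s=1}.
1 branch closed, 9 open.
Each open branch fixes some atoms; the unmentioned ones are free. Counting distinct full assignments: branch {p=1, q=1, r=1, s=1} (t) contributes 2 new; branch {p=1, q=1, r=1, s=1, t=0} (none free) contributes 0 new; branch {p=0, q=1, s=1, t=1} (r) contributes 2 new; branch {p=0, q=1, r=0, s=1, t=1} (none free) contributes 0 new; branch {p=0, q=1, r=0, s=1} (t) contributes 1 new; branch {p=0, r=0, t=1} (q, s) contributes 3 new; branch {p=0, r=0, t=1} (q, s) contributes 0 new; branch {p=0, r=0, t=1} (q, s) contributes 0 new; branch {s=1} (t, r, q, p) contributes 10 new. Total: 18.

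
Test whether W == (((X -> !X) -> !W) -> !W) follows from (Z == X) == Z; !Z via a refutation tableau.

Initial set: {((Z == X) == Z); !Z; !(W == (((X -> !X) -> !W) -> !W))}.
((Z == X) == Z): β-rule — branch into (Z == X), Z  //  !(Z == X), !Z.
  branch 1 (add (Z == X), Z):
    × closes — contains both Z and !Z.
  branch 2 (add !(Z == X), !Z):
    !(W == (((X -> !X) -> !W) -> !W)): β-rule — branch into W, !(((X -> !X) -> !W) -> !W)  //  !W, (((X -> !X) -> !W) -> !W).
      branch 2.1 (add W, !(((X -> !X) -> !W) -> !W)):
        !(((X -> !X) -> !W) -> !W): α-rule — add ((X -> !X) -> !W), !!W.
        !(Z == X): β-rule — branch into Z, !X  //  !Z, X.
          branch 2.1.1 (add Z, !X):
            × closes — contains both Z and !Z.
          branch 2.1.2 (add !Z, X):
            ((X -> !X) -> !W): β-rule — branch into !(X -> !X)  //  !W.
              branch 2.1.2.1 (add !(X -> !X)):
                !(X -> !X): α-rule — add X, !!X.
                ○ open, literals {W=true, X=true, Z=false}.
              branch 2.1.2.2 (add !W):
                × closes — contains both W and !W.
      branch 2.2 (add !W, (((X -> !X) -> !W) -> !W)):
        !(Z == X): β-rule — branch into Z, !X  //  !Z, X.
          branch 2.2.1 (add Z, !X):
            × closes — contains both Z and !Z.
          branch 2.2.2 (add !Z, X):
            (((X -> !X) -> !W) -> !W): β-rule — branch into !((X -> !X) -> !W)  //  !W.
              branch 2.2.2.1 (add !((X -> !X) -> !W)):
                !((X -> !X) -> !W): α-rule — add (X -> !X), !!W.
                × closes — contains both W and !W.
              branch 2.2.2.2 (add !W):
                ○ open, literals {W=false, X=true, Z=false}.
5 branches closed, 2 open.
An open branch gives a countermodel: W=true, X=true, Z=false (unmentioned atoms arbitrary); the premises hold there but the conclusion fails.

No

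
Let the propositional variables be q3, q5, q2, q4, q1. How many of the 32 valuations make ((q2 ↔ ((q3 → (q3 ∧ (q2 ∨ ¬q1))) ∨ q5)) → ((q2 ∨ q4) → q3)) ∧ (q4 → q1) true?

Initial set: {(((q2 ↔ ((q3 → (q3 ∧ (q2 ∨ ¬q1))) ∨ q5)) → ((q2 ∨ q4) → q3)) ∧ (q4 → q1))}.
(((q2 ↔ ((q3 → (q3 ∧ (q2 ∨ ¬q1))) ∨ q5)) → ((q2 ∨ q4) → q3)) ∧ (q4 → q1)): α-rule — add ((q2 ↔ ((q3 → (q3 ∧ (q2 ∨ ¬q1))) ∨ q5)) → ((q2 ∨ q4) → q3)), (q4 → q1).
((q2 ↔ ((q3 → (q3 ∧ (q2 ∨ ¬q1))) ∨ q5)) → ((q2 ∨ q4) → q3)): β-rule — branch into ¬(q2 ↔ ((q3 → (q3 ∧ (q2 ∨ ¬q1))) ∨ q5))  //  ((q2 ∨ q4) → q3).
  branch 1 (add ¬(q2 ↔ ((q3 → (q3 ∧ (q2 ∨ ¬q1))) ∨ q5))):
    (q4 → q1): β-rule — branch into ¬q4  //  q1.
      branch 1.1 (add ¬q4):
        ¬(q2 ↔ ((q3 → (q3 ∧ (q2 ∨ ¬q1))) ∨ q5)): β-rule — branch into q2, ¬((q3 → (q3 ∧ (q2 ∨ ¬q1))) ∨ q5)  //  ¬q2, ((q3 → (q3 ∧ (q2 ∨ ¬q1))) ∨ q5).
          branch 1.1.1 (add q2, ¬((q3 → (q3 ∧ (q2 ∨ ¬q1))) ∨ q5)):
            ¬((q3 → (q3 ∧ (q2 ∨ ¬q1))) ∨ q5): α-rule — add ¬(q3 → (q3 ∧ (q2 ∨ ¬q1))), ¬q5.
            ¬(q3 → (q3 ∧ (q2 ∨ ¬q1))): α-rule — add q3, ¬(q3 ∧ (q2 ∨ ¬q1)).
            ¬(q3 ∧ (q2 ∨ ¬q1)): β-rule — branch into ¬q3  //  ¬(q2 ∨ ¬q1).
              branch 1.1.1.1 (add ¬q3):
                × closes — contains both q3 and ¬q3.
              branch 1.1.1.2 (add ¬(q2 ∨ ¬q1)):
                ¬(q2 ∨ ¬q1): α-rule — add ¬q2, ¬¬q1.
                × closes — contains both q2 and ¬q2.
          branch 1.1.2 (add ¬q2, ((q3 → (q3 ∧ (q2 ∨ ¬q1))) ∨ q5)):
            ((q3 → (q3 ∧ (q2 ∨ ¬q1))) ∨ q5): β-rule — branch into (q3 → (q3 ∧ (q2 ∨ ¬q1)))  //  q5.
              branch 1.1.2.1 (add (q3 → (q3 ∧ (q2 ∨ ¬q1)))):
                (q3 → (q3 ∧ (q2 ∨ ¬q1))): β-rule — branch into ¬q3  //  (q3 ∧ (q2 ∨ ¬q1)).
                  branch 1.1.2.1.1 (add ¬q3):
                    ○ open, literals {q2=F, q3=F, q4=F}.
                  branch 1.1.2.1.2 (add (q3 ∧ (q2 ∨ ¬q1))):
                    (q3 ∧ (q2 ∨ ¬q1)): α-rule — add q3, (q2 ∨ ¬q1).
                    (q2 ∨ ¬q1): β-rule — branch into q2  //  ¬q1.
                      branch 1.1.2.1.2.1 (add q2):
                        × closes — contains both q2 and ¬q2.
                      branch 1.1.2.1.2.2 (add ¬q1):
                        ○ open, literals {q1=F, q2=F, q3=T, q4=F}.
              branch 1.1.2.2 (add q5):
                ○ open, literals {q2=F, q4=F, q5=T}.
      branch 1.2 (add q1):
        ¬(q2 ↔ ((q3 → (q3 ∧ (q2 ∨ ¬q1))) ∨ q5)): β-rule — branch into q2, ¬((q3 → (q3 ∧ (q2 ∨ ¬q1))) ∨ q5)  //  ¬q2, ((q3 → (q3 ∧ (q2 ∨ ¬q1))) ∨ q5).
          branch 1.2.1 (add q2, ¬((q3 → (q3 ∧ (q2 ∨ ¬q1))) ∨ q5)):
            ¬((q3 → (q3 ∧ (q2 ∨ ¬q1))) ∨ q5): α-rule — add ¬(q3 → (q3 ∧ (q2 ∨ ¬q1))), ¬q5.
            ¬(q3 → (q3 ∧ (q2 ∨ ¬q1))): α-rule — add q3, ¬(q3 ∧ (q2 ∨ ¬q1)).
            ¬(q3 ∧ (q2 ∨ ¬q1)): β-rule — branch into ¬q3  //  ¬(q2 ∨ ¬q1).
              branch 1.2.1.1 (add ¬q3):
                × closes — contains both q3 and ¬q3.
              branch 1.2.1.2 (add ¬(q2 ∨ ¬q1)):
                ¬(q2 ∨ ¬q1): α-rule — add ¬q2, ¬¬q1.
                × closes — contains both q2 and ¬q2.
          branch 1.2.2 (add ¬q2, ((q3 → (q3 ∧ (q2 ∨ ¬q1))) ∨ q5)):
            ((q3 → (q3 ∧ (q2 ∨ ¬q1))) ∨ q5): β-rule — branch into (q3 → (q3 ∧ (q2 ∨ ¬q1)))  //  q5.
              branch 1.2.2.1 (add (q3 → (q3 ∧ (q2 ∨ ¬q1)))):
                (q3 → (q3 ∧ (q2 ∨ ¬q1))): β-rule — branch into ¬q3  //  (q3 ∧ (q2 ∨ ¬q1)).
                  branch 1.2.2.1.1 (add ¬q3):
                    ○ open, literals {q1=T, q2=F, q3=F}.
                  branch 1.2.2.1.2 (add (q3 ∧ (q2 ∨ ¬q1))):
                    (q3 ∧ (q2 ∨ ¬q1)): α-rule — add q3, (q2 ∨ ¬q1).
                    (q2 ∨ ¬q1): β-rule — branch into q2  //  ¬q1.
                      branch 1.2.2.1.2.1 (add q2):
                        × closes — contains both q2 and ¬q2.
                      branch 1.2.2.1.2.2 (add ¬q1):
                        × closes — contains both q1 and ¬q1.
              branch 1.2.2.2 (add q5):
                ○ open, literals {q1=T, q2=F, q5=T}.
  branch 2 (add ((q2 ∨ q4) → q3)):
    (q4 → q1): β-rule — branch into ¬q4  //  q1.
      branch 2.1 (add ¬q4):
        ((q2 ∨ q4) → q3): β-rule — branch into ¬(q2 ∨ q4)  //  q3.
          branch 2.1.1 (add ¬(q2 ∨ q4)):
            ¬(q2 ∨ q4): α-rule — add ¬q2, ¬q4.
            ○ open, literals {q2=F, q4=F}.
          branch 2.1.2 (add q3):
            ○ open, literals {q3=T, q4=F}.
      branch 2.2 (add q1):
        ((q2 ∨ q4) → q3): β-rule — branch into ¬(q2 ∨ q4)  //  q3.
          branch 2.2.1 (add ¬(q2 ∨ q4)):
            ¬(q2 ∨ q4): α-rule — add ¬q2, ¬q4.
            ○ open, literals {q1=T, q2=F, q4=F}.
          branch 2.2.2 (add q3):
            ○ open, literals {q1=T, q3=T}.
7 branches closed, 9 open.
Each open branch fixes some atoms; the unmentioned ones are free. Counting distinct full assignments: branch {q2=F, q3=F, q4=F} (q5, q1) contributes 4 new; branch {q1=F, q2=F, q3=T, q4=F} (q5) contributes 2 new; branch {q2=F, q4=F, q5=T} (q3, q1) contributes 1 new; branch {q1=T, q2=F, q3=F} (q5, q4) contributes 2 new; branch {q1=T, q2=F, q5=T} (q3, q4) contributes 1 new; branch {q2=F, q4=F} (q3, q5, q1) contributes 1 new; branch {q3=T, q4=F} (q5, q2, q1) contributes 4 new; branch {q1=T, q2=F, q4=F} (q3, q5) contributes 0 new; branch {q1=T, q3=T} (q5, q2, q4) contributes 3 new. Total: 18.

18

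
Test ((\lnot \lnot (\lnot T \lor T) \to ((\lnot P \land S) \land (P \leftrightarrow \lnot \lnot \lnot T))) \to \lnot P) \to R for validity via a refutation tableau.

Not valid

Assume the negation and expand:
Initial set: {\lnot (((\lnot \lnot (\lnot T \lor T) \to ((\lnot P \land S) \land (P \leftrightarrow \lnot \lnot \lnot T))) \to \lnot P) \to R)}.
\lnot (((\lnot \lnot (\lnot T \lor T) \to ((\lnot P \land S) \land (P \leftrightarrow \lnot \lnot \lnot T))) \to \lnot P) \to R): α-rule — add ((\lnot \lnot (\lnot T \lor T) \to ((\lnot P \land S) \land (P \leftrightarrow \lnot \lnot \lnot T))) \to \lnot P), \lnot R.
((\lnot \lnot (\lnot T \lor T) \to ((\lnot P \land S) \land (P \leftrightarrow \lnot \lnot \lnot T))) \to \lnot P): β-rule — branch into \lnot (\lnot \lnot (\lnot T \lor T) \to ((\lnot P \land S) \land (P \leftrightarrow \lnot \lnot \lnot T)))  //  \lnot P.
  branch 1 (add \lnot (\lnot \lnot (\lnot T \lor T) \to ((\lnot P \land S) \land (P \leftrightarrow \lnot \lnot \lnot T)))):
    \lnot (\lnot \lnot (\lnot T \lor T) \to ((\lnot P \land S) \land (P \leftrightarrow \lnot \lnot \lnot T))): α-rule — add \lnot \lnot (\lnot T \lor T), \lnot ((\lnot P \land S) \land (P \leftrightarrow \lnot \lnot \lnot T)).
    \lnot \lnot (\lnot T \lor T): drop double negation, giving (\lnot T \lor T).
    \lnot ((\lnot P \land S) \land (P \leftrightarrow \lnot \lnot \lnot T)): β-rule — branch into \lnot (\lnot P \land S)  //  \lnot (P \leftrightarrow \lnot \lnot \lnot T).
      branch 1.1 (add \lnot (\lnot P \land S)):
        (\lnot T \lor T): β-rule — branch into \lnot T  //  T.
          branch 1.1.1 (add \lnot T):
            \lnot (\lnot P \land S): β-rule — branch into \lnot \lnot P  //  \lnot S.
              branch 1.1.1.1 (add \lnot \lnot P):
                ○ open, literals {P=T, R=F, T=F}.
              branch 1.1.1.2 (add \lnot S):
                ○ open, literals {R=F, S=F, T=F}.
          branch 1.1.2 (add T):
            \lnot (\lnot P \land S): β-rule — branch into \lnot \lnot P  //  \lnot S.
              branch 1.1.2.1 (add \lnot \lnot P):
                ○ open, literals {P=T, R=F, T=T}.
              branch 1.1.2.2 (add \lnot S):
                ○ open, literals {R=F, S=F, T=T}.
      branch 1.2 (add \lnot (P \leftrightarrow \lnot \lnot \lnot T)):
        (\lnot T \lor T): β-rule — branch into \lnot T  //  T.
          branch 1.2.1 (add \lnot T):
            \lnot (P \leftrightarrow \lnot \lnot \lnot T): β-rule — branch into P, \lnot \lnot \lnot \lnot T  //  \lnot P, \lnot \lnot \lnot T.
              branch 1.2.1.1 (add P, \lnot \lnot \lnot \lnot T):
                \lnot \lnot \lnot \lnot T: drop double negation, giving \lnot \lnot T.
                × closes — contains both T and \lnot T.
              branch 1.2.1.2 (add \lnot P, \lnot \lnot \lnot T):
                \lnot \lnot \lnot T: drop double negation, giving \lnot T.
                ○ open, literals {P=F, R=F, T=F}.
          branch 1.2.2 (add T):
            \lnot (P \leftrightarrow \lnot \lnot \lnot T): β-rule — branch into P, \lnot \lnot \lnot \lnot T  //  \lnot P, \lnot \lnot \lnot T.
              branch 1.2.2.1 (add P, \lnot \lnot \lnot \lnot T):
                \lnot \lnot \lnot \lnot T: drop double negation, giving \lnot \lnot T.
                ○ open, literals {P=T, R=F, T=T}.
              branch 1.2.2.2 (add \lnot P, \lnot \lnot \lnot T):
                \lnot \lnot \lnot T: drop double negation, giving \lnot T.
                × closes — contains both T and \lnot T.
  branch 2 (add \lnot P):
    ○ open, literals {P=F, R=F}.
2 branches closed, 7 open.
An open branch gives a countermodel: P=T, R=F, T=F (unmentioned atoms arbitrary); under it the original formula is false.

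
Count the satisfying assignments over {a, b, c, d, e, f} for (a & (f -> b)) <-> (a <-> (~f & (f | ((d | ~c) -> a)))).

28

Initial set: {T ((a & (f -> b)) <-> (a <-> (~f & (f | ((d | ~c) -> a)))))}.
T ((a & (f -> b)) <-> (a <-> (~f & (f | ((d | ~c) -> a))))): β-rule — branch into T (a & (f -> b)), T (a <-> (~f & (f | ((d | ~c) -> a))))  //  F (a & (f -> b)), F (a <-> (~f & (f | ((d | ~c) -> a)))).
  branch 1 (add T (a & (f -> b)), T (a <-> (~f & (f | ((d | ~c) -> a))))):
    T (a & (f -> b)): α-rule — add T a, T (f -> b).
    T (a <-> (~f & (f | ((d | ~c) -> a)))): β-rule — branch into T a, T (~f & (f | ((d | ~c) -> a)))  //  F a, F (~f & (f | ((d | ~c) -> a))).
      branch 1.1 (add T a, T (~f & (f | ((d | ~c) -> a)))):
        T (~f & (f | ((d | ~c) -> a))): α-rule — add T ~f, T (f | ((d | ~c) -> a)).
        T (f -> b): β-rule — branch into F f  //  T b.
          branch 1.1.1 (add F f):
            T (f | ((d | ~c) -> a)): β-rule — branch into T f  //  T ((d | ~c) -> a).
              branch 1.1.1.1 (add T f):
                × closes — contains both f and ~f.
              branch 1.1.1.2 (add T ((d | ~c) -> a)):
                T ((d | ~c) -> a): β-rule — branch into F (d | ~c)  //  T a.
                  branch 1.1.1.2.1 (add F (d | ~c)):
                    F (d | ~c): α-rule — add F d, F ~c.
                    ○ open, literals {a=true, c=true, d=false, f=false}.
                  branch 1.1.1.2.2 (add T a):
                    ○ open, literals {a=true, f=false}.
          branch 1.1.2 (add T b):
            T (f | ((d | ~c) -> a)): β-rule — branch into T f  //  T ((d | ~c) -> a).
              branch 1.1.2.1 (add T f):
                × closes — contains both f and ~f.
              branch 1.1.2.2 (add T ((d | ~c) -> a)):
                T ((d | ~c) -> a): β-rule — branch into F (d | ~c)  //  T a.
                  branch 1.1.2.2.1 (add F (d | ~c)):
                    F (d | ~c): α-rule — add F d, F ~c.
                    ○ open, literals {a=true, b=true, c=true, d=false, f=false}.
                  branch 1.1.2.2.2 (add T a):
                    ○ open, literals {a=true, b=true, f=false}.
      branch 1.2 (add F a, F (~f & (f | ((d | ~c) -> a)))):
        × closes — contains both a and ~a.
  branch 2 (add F (a & (f -> b)), F (a <-> (~f & (f | ((d | ~c) -> a))))):
    F (a & (f -> b)): β-rule — branch into F a  //  F (f -> b).
      branch 2.1 (add F a):
        F (a <-> (~f & (f | ((d | ~c) -> a)))): β-rule — branch into T a, F (~f & (f | ((d | ~c) -> a)))  //  F a, T (~f & (f | ((d | ~c) -> a))).
          branch 2.1.1 (add T a, F (~f & (f | ((d | ~c) -> a)))):
            × closes — contains both a and ~a.
          branch 2.1.2 (add F a, T (~f & (f | ((d | ~c) -> a)))):
            T (~f & (f | ((d | ~c) -> a))): α-rule — add T ~f, T (f | ((d | ~c) -> a)).
            T (f | ((d | ~c) -> a)): β-rule — branch into T f  //  T ((d | ~c) -> a).
              branch 2.1.2.1 (add T f):
                × closes — contains both f and ~f.
              branch 2.1.2.2 (add T ((d | ~c) -> a)):
                T ((d | ~c) -> a): β-rule — branch into F (d | ~c)  //  T a.
                  branch 2.1.2.2.1 (add F (d | ~c)):
                    F (d | ~c): α-rule — add F d, F ~c.
                    ○ open, literals {a=false, c=true, d=false, f=false}.
                  branch 2.1.2.2.2 (add T a):
                    × closes — contains both a and ~a.
      branch 2.2 (add F (f -> b)):
        F (f -> b): α-rule — add T f, F b.
        F (a <-> (~f & (f | ((d | ~c) -> a)))): β-rule — branch into T a, F (~f & (f | ((d | ~c) -> a)))  //  F a, T (~f & (f | ((d | ~c) -> a))).
          branch 2.2.1 (add T a, F (~f & (f | ((d | ~c) -> a)))):
            F (~f & (f | ((d | ~c) -> a))): β-rule — branch into F ~f  //  F (f | ((d | ~c) -> a)).
              branch 2.2.1.1 (add F ~f):
                ○ open, literals {a=true, b=false, f=true}.
              branch 2.2.1.2 (add F (f | ((d | ~c) -> a))):
                F (f | ((d | ~c) -> a)): α-rule — add F f, F ((d | ~c) -> a).
                × closes — contains both f and ~f.
          branch 2.2.2 (add F a, T (~f & (f | ((d | ~c) -> a)))):
            T (~f & (f | ((d | ~c) -> a))): α-rule — add T ~f, T (f | ((d | ~c) -> a)).
            × closes — contains both f and ~f.
8 branches closed, 6 open.
Each open branch fixes some atoms; the unmentioned ones are free. Counting distinct full assignments: branch {a=true, c=true, d=false, f=false} (b, e) contributes 4 new; branch {a=true, f=false} (b, c, d, e) contributes 12 new; branch {a=true, b=true, c=true, d=false, f=false} (e) contributes 0 new; branch {a=true, b=true, f=false} (c, d, e) contributes 0 new; branch {a=false, c=true, d=false, f=false} (b, e) contributes 4 new; branch {a=true, b=false, f=true} (c, d, e) contributes 8 new. Total: 28.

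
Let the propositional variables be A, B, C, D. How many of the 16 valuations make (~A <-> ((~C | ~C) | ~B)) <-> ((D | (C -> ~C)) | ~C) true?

8

Initial set: {T ((~A <-> ((~C | ~C) | ~B)) <-> ((D | (C -> ~C)) | ~C))}.
T ((~A <-> ((~C | ~C) | ~B)) <-> ((D | (C -> ~C)) | ~C)): β-rule — branch into T (~A <-> ((~C | ~C) | ~B)), T ((D | (C -> ~C)) | ~C)  //  F (~A <-> ((~C | ~C) | ~B)), F ((D | (C -> ~C)) | ~C).
  branch 1 (add T (~A <-> ((~C | ~C) | ~B)), T ((D | (C -> ~C)) | ~C)):
    T (~A <-> ((~C | ~C) | ~B)): β-rule — branch into T ~A, T ((~C | ~C) | ~B)  //  F ~A, F ((~C | ~C) | ~B).
      branch 1.1 (add T ~A, T ((~C | ~C) | ~B)):
        T ((D | (C -> ~C)) | ~C): β-rule — branch into T (D | (C -> ~C))  //  T ~C.
          branch 1.1.1 (add T (D | (C -> ~C))):
            T ((~C | ~C) | ~B): β-rule — branch into T (~C | ~C)  //  T ~B.
              branch 1.1.1.1 (add T (~C | ~C)):
                T (D | (C -> ~C)): β-rule — branch into T D  //  T (C -> ~C).
                  branch 1.1.1.1.1 (add T D):
                    T (~C | ~C): β-rule — branch into T ~C  //  T ~C.
                      branch 1.1.1.1.1.1 (add T ~C):
                        ○ open, literals {A=false, C=false, D=true}.
                      branch 1.1.1.1.1.2 (add T ~C):
                        ○ open, literals {A=false, C=false, D=true}.
                  branch 1.1.1.1.2 (add T (C -> ~C)):
                    T (~C | ~C): β-rule — branch into T ~C  //  T ~C.
                      branch 1.1.1.1.2.1 (add T ~C):
                        T (C -> ~C): β-rule — branch into F C  //  T ~C.
                          branch 1.1.1.1.2.1.1 (add F C):
                            ○ open, literals {A=false, C=false}.
                          branch 1.1.1.1.2.1.2 (add T ~C):
                            ○ open, literals {A=false, C=false}.
                      branch 1.1.1.1.2.2 (add T ~C):
                        T (C -> ~C): β-rule — branch into F C  //  T ~C.
                          branch 1.1.1.1.2.2.1 (add F C):
                            ○ open, literals {A=false, C=false}.
                          branch 1.1.1.1.2.2.2 (add T ~C):
                            ○ open, literals {A=false, C=false}.
              branch 1.1.1.2 (add T ~B):
                T (D | (C -> ~C)): β-rule — branch into T D  //  T (C -> ~C).
                  branch 1.1.1.2.1 (add T D):
                    ○ open, literals {A=false, B=false, D=true}.
                  branch 1.1.1.2.2 (add T (C -> ~C)):
                    T (C -> ~C): β-rule — branch into F C  //  T ~C.
                      branch 1.1.1.2.2.1 (add F C):
                        ○ open, literals {A=false, B=false, C=false}.
                      branch 1.1.1.2.2.2 (add T ~C):
                        ○ open, literals {A=false, B=false, C=false}.
          branch 1.1.2 (add T ~C):
            T ((~C | ~C) | ~B): β-rule — branch into T (~C | ~C)  //  T ~B.
              branch 1.1.2.1 (add T (~C | ~C)):
                T (~C | ~C): β-rule — branch into T ~C  //  T ~C.
                  branch 1.1.2.1.1 (add T ~C):
                    ○ open, literals {A=false, C=false}.
                  branch 1.1.2.1.2 (add T ~C):
                    ○ open, literals {A=false, C=false}.
              branch 1.1.2.2 (add T ~B):
                ○ open, literals {A=false, B=false, C=false}.
      branch 1.2 (add F ~A, F ((~C | ~C) | ~B)):
        F ((~C | ~C) | ~B): α-rule — add F (~C | ~C), F ~B.
        F (~C | ~C): α-rule — add F ~C, F ~C.
        T ((D | (C -> ~C)) | ~C): β-rule — branch into T (D | (C -> ~C))  //  T ~C.
          branch 1.2.1 (add T (D | (C -> ~C))):
            T (D | (C -> ~C)): β-rule — branch into T D  //  T (C -> ~C).
              branch 1.2.1.1 (add T D):
                ○ open, literals {A=true, B=true, C=true, D=true}.
              branch 1.2.1.2 (add T (C -> ~C)):
                T (C -> ~C): β-rule — branch into F C  //  T ~C.
                  branch 1.2.1.2.1 (add F C):
                    × closes — contains both C and ~C.
                  branch 1.2.1.2.2 (add T ~C):
                    × closes — contains both C and ~C.
          branch 1.2.2 (add T ~C):
            × closes — contains both C and ~C.
  branch 2 (add F (~A <-> ((~C | ~C) | ~B)), F ((D | (C -> ~C)) | ~C)):
    F ((D | (C -> ~C)) | ~C): α-rule — add F (D | (C -> ~C)), F ~C.
    F (D | (C -> ~C)): α-rule — add F D, F (C -> ~C).
    F (C -> ~C): α-rule — add T C, F ~C.
    F (~A <-> ((~C | ~C) | ~B)): β-rule — branch into T ~A, F ((~C | ~C) | ~B)  //  F ~A, T ((~C | ~C) | ~B).
      branch 2.1 (add T ~A, F ((~C | ~C) | ~B)):
        F ((~C | ~C) | ~B): α-rule — add F (~C | ~C), F ~B.
        F (~C | ~C): α-rule — add F ~C, F ~C.
        ○ open, literals {A=false, B=true, C=true, D=false}.
      branch 2.2 (add F ~A, T ((~C | ~C) | ~B)):
        T ((~C | ~C) | ~B): β-rule — branch into T (~C | ~C)  //  T ~B.
          branch 2.2.1 (add T (~C | ~C)):
            T (~C | ~C): β-rule — branch into T ~C  //  T ~C.
              branch 2.2.1.1 (add T ~C):
                × closes — contains both C and ~C.
              branch 2.2.1.2 (add T ~C):
                × closes — contains both C and ~C.
          branch 2.2.2 (add T ~B):
            ○ open, literals {A=true, B=false, C=true, D=false}.
5 branches closed, 15 open.
Each open branch fixes some atoms; the unmentioned ones are free. Counting distinct full assignments: branch {A=false, C=false, D=true} (B) contributes 2 new; branch {A=false, C=false, D=true} (B) contributes 0 new; branch {A=false, C=false} (B, D) contributes 2 new; branch {A=false, C=false} (B, D) contributes 0 new; branch {A=false, C=false} (B, D) contributes 0 new; branch {A=false, C=false} (B, D) contributes 0 new; branch {A=false, B=false, D=true} (C) contributes 1 new; branch {A=false, B=false, C=false} (D) contributes 0 new; branch {A=false, B=false, C=false} (D) contributes 0 new; branch {A=false, C=false} (B, D) contributes 0 new; branch {A=false, C=false} (B, D) contributes 0 new; branch {A=false, B=false, C=false} (D) contributes 0 new; branch {A=true, B=true, C=true, D=true} (none free) contributes 1 new; branch {A=false, B=true, C=true, D=false} (none free) contributes 1 new; branch {A=true, B=false, C=true, D=false} (none free) contributes 1 new. Total: 8.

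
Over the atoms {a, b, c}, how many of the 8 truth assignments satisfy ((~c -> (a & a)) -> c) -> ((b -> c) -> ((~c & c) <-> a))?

Initial set: {(((~c -> (a & a)) -> c) -> ((b -> c) -> ((~c & c) <-> a)))}.
(((~c -> (a & a)) -> c) -> ((b -> c) -> ((~c & c) <-> a))): β-rule — branch into ~((~c -> (a & a)) -> c)  //  ((b -> c) -> ((~c & c) <-> a)).
  branch 1 (add ~((~c -> (a & a)) -> c)):
    ~((~c -> (a & a)) -> c): α-rule — add (~c -> (a & a)), ~c.
    (~c -> (a & a)): β-rule — branch into ~~c  //  (a & a).
      branch 1.1 (add ~~c):
        × closes — contains both c and ~c.
      branch 1.2 (add (a & a)):
        (a & a): α-rule — add a, a.
        ○ open, literals {a=true, c=false}.
  branch 2 (add ((b -> c) -> ((~c & c) <-> a))):
    ((b -> c) -> ((~c & c) <-> a)): β-rule — branch into ~(b -> c)  //  ((~c & c) <-> a).
      branch 2.1 (add ~(b -> c)):
        ~(b -> c): α-rule — add b, ~c.
        ○ open, literals {b=true, c=false}.
      branch 2.2 (add ((~c & c) <-> a)):
        ((~c & c) <-> a): β-rule — branch into (~c & c), a  //  ~(~c & c), ~a.
          branch 2.2.1 (add (~c & c), a):
            (~c & c): α-rule — add ~c, c.
            × closes — contains both c and ~c.
          branch 2.2.2 (add ~(~c & c), ~a):
            ~(~c & c): β-rule — branch into ~~c  //  ~c.
              branch 2.2.2.1 (add ~~c):
                ○ open, literals {a=false, c=true}.
              branch 2.2.2.2 (add ~c):
                ○ open, literals {a=false, c=false}.
2 branches closed, 4 open.
Each open branch fixes some atoms; the unmentioned ones are free. Counting distinct full assignments: branch {a=true, c=false} (b) contributes 2 new; branch {b=true, c=false} (a) contributes 1 new; branch {a=false, c=true} (b) contributes 2 new; branch {a=false, c=false} (b) contributes 1 new. Total: 6.

6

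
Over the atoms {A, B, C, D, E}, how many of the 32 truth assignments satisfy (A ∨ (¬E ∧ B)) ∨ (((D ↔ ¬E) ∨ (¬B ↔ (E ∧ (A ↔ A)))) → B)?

26

Initial set: {((A ∨ (¬E ∧ B)) ∨ (((D ↔ ¬E) ∨ (¬B ↔ (E ∧ (A ↔ A)))) → B))}.
((A ∨ (¬E ∧ B)) ∨ (((D ↔ ¬E) ∨ (¬B ↔ (E ∧ (A ↔ A)))) → B)): β-rule — branch into (A ∨ (¬E ∧ B))  //  (((D ↔ ¬E) ∨ (¬B ↔ (E ∧ (A ↔ A)))) → B).
  branch 1 (add (A ∨ (¬E ∧ B))):
    (A ∨ (¬E ∧ B)): β-rule — branch into A  //  (¬E ∧ B).
      branch 1.1 (add A):
        ○ open, literals {A=T}.
      branch 1.2 (add (¬E ∧ B)):
        (¬E ∧ B): α-rule — add ¬E, B.
        ○ open, literals {B=T, E=F}.
  branch 2 (add (((D ↔ ¬E) ∨ (¬B ↔ (E ∧ (A ↔ A)))) → B)):
    (((D ↔ ¬E) ∨ (¬B ↔ (E ∧ (A ↔ A)))) → B): β-rule — branch into ¬((D ↔ ¬E) ∨ (¬B ↔ (E ∧ (A ↔ A))))  //  B.
      branch 2.1 (add ¬((D ↔ ¬E) ∨ (¬B ↔ (E ∧ (A ↔ A))))):
        ¬((D ↔ ¬E) ∨ (¬B ↔ (E ∧ (A ↔ A)))): α-rule — add ¬(D ↔ ¬E), ¬(¬B ↔ (E ∧ (A ↔ A))).
        ¬(D ↔ ¬E): β-rule — branch into D, ¬¬E  //  ¬D, ¬E.
          branch 2.1.1 (add D, ¬¬E):
            ¬(¬B ↔ (E ∧ (A ↔ A))): β-rule — branch into ¬B, ¬(E ∧ (A ↔ A))  //  ¬¬B, (E ∧ (A ↔ A)).
              branch 2.1.1.1 (add ¬B, ¬(E ∧ (A ↔ A))):
                ¬(E ∧ (A ↔ A)): β-rule — branch into ¬E  //  ¬(A ↔ A).
                  branch 2.1.1.1.1 (add ¬E):
                    × closes — contains both E and ¬E.
                  branch 2.1.1.1.2 (add ¬(A ↔ A)):
                    ¬(A ↔ A): β-rule — branch into A, ¬A  //  ¬A, A.
                      branch 2.1.1.1.2.1 (add A, ¬A):
                        × closes — contains both A and ¬A.
                      branch 2.1.1.1.2.2 (add ¬A, A):
                        × closes — contains both A and ¬A.
              branch 2.1.1.2 (add ¬¬B, (E ∧ (A ↔ A))):
                (E ∧ (A ↔ A)): α-rule — add E, (A ↔ A).
                (A ↔ A): β-rule — branch into A, A  //  ¬A, ¬A.
                  branch 2.1.1.2.1 (add A, A):
                    ○ open, literals {A=T, B=T, D=T, E=T}.
                  branch 2.1.1.2.2 (add ¬A, ¬A):
                    ○ open, literals {A=F, B=T, D=T, E=T}.
          branch 2.1.2 (add ¬D, ¬E):
            ¬(¬B ↔ (E ∧ (A ↔ A))): β-rule — branch into ¬B, ¬(E ∧ (A ↔ A))  //  ¬¬B, (E ∧ (A ↔ A)).
              branch 2.1.2.1 (add ¬B, ¬(E ∧ (A ↔ A))):
                ¬(E ∧ (A ↔ A)): β-rule — branch into ¬E  //  ¬(A ↔ A).
                  branch 2.1.2.1.1 (add ¬E):
                    ○ open, literals {B=F, D=F, E=F}.
                  branch 2.1.2.1.2 (add ¬(A ↔ A)):
                    ¬(A ↔ A): β-rule — branch into A, ¬A  //  ¬A, A.
                      branch 2.1.2.1.2.1 (add A, ¬A):
                        × closes — contains both A and ¬A.
                      branch 2.1.2.1.2.2 (add ¬A, A):
                        × closes — contains both A and ¬A.
              branch 2.1.2.2 (add ¬¬B, (E ∧ (A ↔ A))):
                (E ∧ (A ↔ A)): α-rule — add E, (A ↔ A).
                × closes — contains both E and ¬E.
      branch 2.2 (add B):
        ○ open, literals {B=T}.
6 branches closed, 6 open.
Each open branch fixes some atoms; the unmentioned ones are free. Counting distinct full assignments: branch {A=T} (B, C, D, E) contributes 16 new; branch {B=T, E=F} (A, C, D) contributes 4 new; branch {A=T, B=T, D=T, E=T} (C) contributes 0 new; branch {A=F, B=T, D=T, E=T} (C) contributes 2 new; branch {B=F, D=F, E=F} (A, C) contributes 2 new; branch {B=T} (A, C, D, E) contributes 2 new. Total: 26.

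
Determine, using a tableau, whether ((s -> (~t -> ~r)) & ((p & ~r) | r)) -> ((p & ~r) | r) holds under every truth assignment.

Assume the negation and expand:
Initial set: {F (((s -> (~t -> ~r)) & ((p & ~r) | r)) -> ((p & ~r) | r))}.
F (((s -> (~t -> ~r)) & ((p & ~r) | r)) -> ((p & ~r) | r)): α-rule — add T ((s -> (~t -> ~r)) & ((p & ~r) | r)), F ((p & ~r) | r).
T ((s -> (~t -> ~r)) & ((p & ~r) | r)): α-rule — add T (s -> (~t -> ~r)), T ((p & ~r) | r).
F ((p & ~r) | r): α-rule — add F (p & ~r), F r.
T (s -> (~t -> ~r)): β-rule — branch into F s  //  T (~t -> ~r).
  branch 1 (add F s):
    T ((p & ~r) | r): β-rule — branch into T (p & ~r)  //  T r.
      branch 1.1 (add T (p & ~r)):
        T (p & ~r): α-rule — add T p, T ~r.
        F (p & ~r): β-rule — branch into F p  //  F ~r.
          branch 1.1.1 (add F p):
            × closes — contains both p and ~p.
          branch 1.1.2 (add F ~r):
            × closes — contains both r and ~r.
      branch 1.2 (add T r):
        × closes — contains both r and ~r.
  branch 2 (add T (~t -> ~r)):
    T ((p & ~r) | r): β-rule — branch into T (p & ~r)  //  T r.
      branch 2.1 (add T (p & ~r)):
        T (p & ~r): α-rule — add T p, T ~r.
        F (p & ~r): β-rule — branch into F p  //  F ~r.
          branch 2.1.1 (add F p):
            × closes — contains both p and ~p.
          branch 2.1.2 (add F ~r):
            × closes — contains both r and ~r.
      branch 2.2 (add T r):
        × closes — contains both r and ~r.
All 6 branches close.
Every branch closed, so the negation is unsatisfiable and the formula is valid.

Valid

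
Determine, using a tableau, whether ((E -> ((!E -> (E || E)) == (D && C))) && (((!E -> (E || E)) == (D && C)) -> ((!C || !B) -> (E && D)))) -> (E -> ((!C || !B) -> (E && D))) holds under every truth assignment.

Valid

Assume the negation and expand:
Initial set: {!(((E -> ((!E -> (E || E)) == (D && C))) && (((!E -> (E || E)) == (D && C)) -> ((!C || !B) -> (E && D)))) -> (E -> ((!C || !B) -> (E && D))))}.
!(((E -> ((!E -> (E || E)) == (D && C))) && (((!E -> (E || E)) == (D && C)) -> ((!C || !B) -> (E && D)))) -> (E -> ((!C || !B) -> (E && D)))): α-rule — add ((E -> ((!E -> (E || E)) == (D && C))) && (((!E -> (E || E)) == (D && C)) -> ((!C || !B) -> (E && D)))), !(E -> ((!C || !B) -> (E && D))).
((E -> ((!E -> (E || E)) == (D && C))) && (((!E -> (E || E)) == (D && C)) -> ((!C || !B) -> (E && D)))): α-rule — add (E -> ((!E -> (E || E)) == (D && C))), (((!E -> (E || E)) == (D && C)) -> ((!C || !B) -> (E && D))).
!(E -> ((!C || !B) -> (E && D))): α-rule — add E, !((!C || !B) -> (E && D)).
!((!C || !B) -> (E && D)): α-rule — add (!C || !B), !(E && D).
(E -> ((!E -> (E || E)) == (D && C))): β-rule — branch into !E  //  ((!E -> (E || E)) == (D && C)).
  branch 1 (add !E):
    × closes — contains both E and !E.
  branch 2 (add ((!E -> (E || E)) == (D && C))):
    (((!E -> (E || E)) == (D && C)) -> ((!C || !B) -> (E && D))): β-rule — branch into !((!E -> (E || E)) == (D && C))  //  ((!C || !B) -> (E && D)).
      branch 2.1 (add !((!E -> (E || E)) == (D && C))):
        (!C || !B): β-rule — branch into !C  //  !B.
          branch 2.1.1 (add !C):
            !(E && D): β-rule — branch into !E  //  !D.
              branch 2.1.1.1 (add !E):
                × closes — contains both E and !E.
              branch 2.1.1.2 (add !D):
                ((!E -> (E || E)) == (D && C)): β-rule — branch into (!E -> (E || E)), (D && C)  //  !(!E -> (E || E)), !(D && C).
                  branch 2.1.1.2.1 (add (!E -> (E || E)), (D && C)):
                    (D && C): α-rule — add D, C.
                    × closes — contains both D and !D.
                  branch 2.1.1.2.2 (add !(!E -> (E || E)), !(D && C)):
                    !(!E -> (E || E)): α-rule — add !E, !(E || E).
                    × closes — contains both E and !E.
          branch 2.1.2 (add !B):
            !(E && D): β-rule — branch into !E  //  !D.
              branch 2.1.2.1 (add !E):
                × closes — contains both E and !E.
              branch 2.1.2.2 (add !D):
                ((!E -> (E || E)) == (D && C)): β-rule — branch into (!E -> (E || E)), (D && C)  //  !(!E -> (E || E)), !(D && C).
                  branch 2.1.2.2.1 (add (!E -> (E || E)), (D && C)):
                    (D && C): α-rule — add D, C.
                    × closes — contains both D and !D.
                  branch 2.1.2.2.2 (add !(!E -> (E || E)), !(D && C)):
                    !(!E -> (E || E)): α-rule — add !E, !(E || E).
                    × closes — contains both E and !E.
      branch 2.2 (add ((!C || !B) -> (E && D))):
        (!C || !B): β-rule — branch into !C  //  !B.
          branch 2.2.1 (add !C):
            !(E && D): β-rule — branch into !E  //  !D.
              branch 2.2.1.1 (add !E):
                × closes — contains both E and !E.
              branch 2.2.1.2 (add !D):
                ((!E -> (E || E)) == (D && C)): β-rule — branch into (!E -> (E || E)), (D && C)  //  !(!E -> (E || E)), !(D && C).
                  branch 2.2.1.2.1 (add (!E -> (E || E)), (D && C)):
                    (D && C): α-rule — add D, C.
                    × closes — contains both D and !D.
                  branch 2.2.1.2.2 (add !(!E -> (E || E)), !(D && C)):
                    !(!E -> (E || E)): α-rule — add !E, !(E || E).
                    × closes — contains both E and !E.
          branch 2.2.2 (add !B):
            !(E && D): β-rule — branch into !E  //  !D.
              branch 2.2.2.1 (add !E):
                × closes — contains both E and !E.
              branch 2.2.2.2 (add !D):
                ((!E -> (E || E)) == (D && C)): β-rule — branch into (!E -> (E || E)), (D && C)  //  !(!E -> (E || E)), !(D && C).
                  branch 2.2.2.2.1 (add (!E -> (E || E)), (D && C)):
                    (D && C): α-rule — add D, C.
                    × closes — contains both D and !D.
                  branch 2.2.2.2.2 (add !(!E -> (E || E)), !(D && C)):
                    !(!E -> (E || E)): α-rule — add !E, !(E || E).
                    × closes — contains both E and !E.
All 13 branches close.
Every branch closed, so the negation is unsatisfiable and the formula is valid.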